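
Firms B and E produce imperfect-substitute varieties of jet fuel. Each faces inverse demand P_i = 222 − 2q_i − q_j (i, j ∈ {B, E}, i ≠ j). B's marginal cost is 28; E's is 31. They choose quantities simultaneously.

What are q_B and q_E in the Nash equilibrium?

39, 38

Firm B's profit: π = q_B(222 − 2q_B − q_E) − 28q_B.
∂π/∂q_B = 194 − 4q_B − q_E = 0 ⇒ q_B = 48.5 − 0.25q_E.
Similarly q_E = 47.75 − 0.25q_B.
Substituting the second reaction function into the first: q_B = 48.5 − 0.25(47.75 − 0.25q_B), which gives 0.9375q_B = 36.5625 ⇒ q_B = 39.
Then q_E = 47.75 − 0.25·39 = 38.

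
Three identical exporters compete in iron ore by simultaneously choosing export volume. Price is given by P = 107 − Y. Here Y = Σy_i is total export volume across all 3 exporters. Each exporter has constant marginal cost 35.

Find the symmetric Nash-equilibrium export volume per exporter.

18

A representative exporter's profit is π_i = y_i(107 − Y) − 35y_i, with Y = y_i + Σ_{j≠i} y_j.
First-order condition: 72 − 2y_i − Σ_{j≠i} y_j = 0.
With identical exporters, set every y_j = y: then 72 − 2y − 2y = 0, i.e. y = 72/4 = 18.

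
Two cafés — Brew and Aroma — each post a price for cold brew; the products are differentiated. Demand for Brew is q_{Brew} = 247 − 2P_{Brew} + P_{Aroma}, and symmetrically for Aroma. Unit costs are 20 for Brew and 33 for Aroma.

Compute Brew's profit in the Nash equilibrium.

11981.52

Brew's profit: π = (P_{Brew} − 20)(247 − 2P_{Brew} + P_{Aroma}).
∂π/∂P_{Brew} = 287 − 4P_{Brew} + P_{Aroma} = 0 ⇒ P_{Brew} = 71.75 + 0.25P_{Aroma}.
Similarly P_{Aroma} = 78.25 + 0.25P_{Brew}.
Solving the two reaction functions simultaneously: (1 − (0.25)(0.25))P_{Brew} = 71.75 + 0.25·78.25, so 0.9375P_{Brew} = 91.3125 and P_{Brew} = 97.4.
Then P_{Aroma} = 78.25 + 0.25·97.4 = 102.6.
q_{Brew} = 247 − 2·97.4 + 102.6 = 154.8.
Profit = (97.4 − 20)·154.8 = 11981.52.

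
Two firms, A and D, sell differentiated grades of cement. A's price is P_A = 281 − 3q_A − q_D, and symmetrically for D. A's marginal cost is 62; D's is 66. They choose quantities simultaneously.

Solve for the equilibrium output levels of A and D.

31.4, 30.6

Firm A's profit: π = q_A(281 − 3q_A − q_D) − 62q_A.
∂π/∂q_A = 219 − 6q_A − q_D = 0 ⇒ q_A = 36.5 − (1/6)q_D.
Similarly q_D = 215/6 − (1/6)q_A.
Substituting the second reaction function into the first: q_A = 36.5 − (1/6)(215/6 − (1/6)q_A), which gives (35/36)q_A = 1099/36 ⇒ q_A = 31.4.
Then q_D = 215/6 − (1/6)·31.4 = 30.6.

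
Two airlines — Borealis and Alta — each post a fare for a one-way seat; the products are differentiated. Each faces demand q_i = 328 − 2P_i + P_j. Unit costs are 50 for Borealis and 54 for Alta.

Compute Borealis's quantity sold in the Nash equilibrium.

Borealis's profit: π = (P_{Borealis} − 50)(328 − 2P_{Borealis} + P_{Alta}).
∂π/∂P_{Borealis} = 428 − 4P_{Borealis} + P_{Alta} = 0 ⇒ P_{Borealis} = 107 + 0.25P_{Alta}.
Similarly P_{Alta} = 109 + 0.25P_{Borealis}.
Solving the two reaction functions simultaneously: (1 − (0.25)(0.25))P_{Borealis} = 107 + 0.25·109, so 0.9375P_{Borealis} = 134.25 and P_{Borealis} = 143.2.
Then P_{Alta} = 109 + 0.25·143.2 = 144.8.
q_{Borealis} = 328 − 2·143.2 + 144.8 = 186.4.

186.4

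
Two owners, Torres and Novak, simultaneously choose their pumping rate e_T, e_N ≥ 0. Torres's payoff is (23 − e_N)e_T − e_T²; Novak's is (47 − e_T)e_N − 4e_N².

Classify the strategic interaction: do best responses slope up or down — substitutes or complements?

strategic substitutes

Expanding Torres's payoff: 23e_T − e_Ne_T − e_T².
∂π/∂e_T = 23 − e_N − 2e_T = 0, so e_T = 11.5 − 0.5e_N.
The best-response slope de_T/de_N = −0.5 < 0: the reaction function is downward-sloping, so the choices are strategic substitutes.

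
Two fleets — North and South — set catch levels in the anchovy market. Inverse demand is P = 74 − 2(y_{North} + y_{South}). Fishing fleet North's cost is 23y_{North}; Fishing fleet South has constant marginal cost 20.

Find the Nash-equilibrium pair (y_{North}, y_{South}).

8, 9.5

Fishing fleet North's profit: π = y_{North}(74 − 2(y_{North} + y_{South})) − 23y_{North}.
∂π/∂y_{North} = 51 − 4y_{North} − 2y_{South} = 0, so y_{North} = 12.75 − 0.5y_{South}.
By the same steps for South: y_{South} = 13.5 − 0.5y_{North}.
Plugging y_{South} into North's best response: y_{North} = 12.75 − 0.5(13.5 − 0.5y_{North}) ⇒ 0.75y_{North} = 6, so y_{North} = 8.
Then y_{South} = 13.5 − 0.5·8 = 9.5.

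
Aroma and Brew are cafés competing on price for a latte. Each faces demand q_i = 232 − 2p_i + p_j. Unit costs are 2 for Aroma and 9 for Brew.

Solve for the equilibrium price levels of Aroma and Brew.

Aroma's profit: π = (p_{Aroma} − 2)(232 − 2p_{Aroma} + p_{Brew}).
∂π/∂p_{Aroma} = 236 − 4p_{Aroma} + p_{Brew} = 0 ⇒ p_{Aroma} = 59 + 0.25p_{Brew}.
Similarly p_{Brew} = 62.5 + 0.25p_{Aroma}.
Substituting the second reaction function into the first: p_{Aroma} = 59 + 0.25(62.5 + 0.25p_{Aroma}), which gives 0.9375p_{Aroma} = 74.625 ⇒ p_{Aroma} = 79.6.
Then p_{Brew} = 62.5 + 0.25·79.6 = 82.4.

79.6, 82.4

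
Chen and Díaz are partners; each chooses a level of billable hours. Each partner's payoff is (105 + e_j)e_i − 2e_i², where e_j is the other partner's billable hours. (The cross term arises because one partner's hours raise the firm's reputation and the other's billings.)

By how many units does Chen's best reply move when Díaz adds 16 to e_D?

4

Chen's payoff is (105 + e_D)e_C − 2e_C².
∂π/∂e_C = 105 + e_D − 4e_C = 0, so e_C = 26.25 + 0.25e_D.
The reaction-function slope is 0.25, so a 16-unit rise in e_D moves e_C by 0.25 × 16 = 4. Chen's best response rises — the actions are strategic complements.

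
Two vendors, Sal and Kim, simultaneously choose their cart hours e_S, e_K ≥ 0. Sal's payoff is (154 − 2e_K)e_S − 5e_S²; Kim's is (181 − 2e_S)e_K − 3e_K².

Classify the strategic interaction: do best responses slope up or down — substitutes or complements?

strategic substitutes

Expanding Sal's payoff: 154e_S − 2e_Ke_S − 5e_S².
∂π/∂e_S = 154 − 2e_K − 10e_S = 0, so e_S = 15.4 − 0.2e_K.
The best-response slope de_S/de_K = −0.2 < 0: the reaction function is downward-sloping, so the choices are strategic substitutes.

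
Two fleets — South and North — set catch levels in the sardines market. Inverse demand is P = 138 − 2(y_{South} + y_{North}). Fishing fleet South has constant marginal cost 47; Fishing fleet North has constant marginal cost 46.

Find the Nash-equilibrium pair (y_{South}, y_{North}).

15, 15.5

Fishing fleet South's profit: π = y_{South}(138 − 2(y_{South} + y_{North})) − 47y_{South}.
∂π/∂y_{South} = 91 − 4y_{South} − 2y_{North} = 0, so y_{South} = 22.75 − 0.5y_{North}.
By the same steps for North: y_{North} = 23 − 0.5y_{South}.
Solving the two reaction functions simultaneously: (1 − (−0.5)(−0.5))y_{South} = 22.75 − 0.5·23, so 0.75y_{South} = 11.25 and y_{South} = 15.
Then y_{North} = 23 − 0.5·15 = 15.5.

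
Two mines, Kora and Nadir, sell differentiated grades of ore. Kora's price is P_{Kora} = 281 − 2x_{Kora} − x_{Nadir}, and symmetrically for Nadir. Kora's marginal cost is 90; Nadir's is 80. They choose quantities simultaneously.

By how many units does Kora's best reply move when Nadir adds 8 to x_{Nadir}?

-2

Mine Kora's profit: π = x_{Kora}(281 − 2x_{Kora} − x_{Nadir}) − 90x_{Kora}.
∂π/∂x_{Kora} = 191 − 4x_{Kora} − x_{Nadir} = 0 ⇒ x_{Kora} = 47.75 − 0.25x_{Nadir}.
The reaction-function slope is −0.25, so an 8-unit rise in x_{Nadir} moves x_{Kora} by −0.25 × 8 = −2. Kora's best response falls — the actions are strategic substitutes.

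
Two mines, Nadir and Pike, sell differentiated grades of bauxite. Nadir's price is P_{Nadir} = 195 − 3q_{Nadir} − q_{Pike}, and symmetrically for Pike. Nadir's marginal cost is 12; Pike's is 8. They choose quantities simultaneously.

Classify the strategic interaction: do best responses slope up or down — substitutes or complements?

strategic substitutes

Mine Nadir's profit: π = q_{Nadir}(195 − 3q_{Nadir} − q_{Pike}) − 12q_{Nadir}.
∂π/∂q_{Nadir} = 183 − 6q_{Nadir} − q_{Pike} = 0 ⇒ q_{Nadir} = 30.5 − (1/6)q_{Pike}.
The best-response slope dq_{Nadir}/dq_{Pike} = −1/6 < 0: the reaction function is downward-sloping, so the choices are strategic substitutes.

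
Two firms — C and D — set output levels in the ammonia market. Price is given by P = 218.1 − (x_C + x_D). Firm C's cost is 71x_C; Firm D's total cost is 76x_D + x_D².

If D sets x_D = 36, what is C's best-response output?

Firm C's profit: π = x_C(218.1 − (x_C + x_D)) − 71x_C.
∂π/∂x_C = 147.1 − 2x_C − x_D = 0, so x_C = 73.55 − 0.5x_D.
At x_D = 36: x_C = 73.55 − 0.5·36 = 55.55.

55.55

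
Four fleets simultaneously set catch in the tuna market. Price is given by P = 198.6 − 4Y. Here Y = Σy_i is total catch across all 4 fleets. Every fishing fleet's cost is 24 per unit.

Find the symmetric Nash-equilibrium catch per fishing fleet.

A representative fishing fleet's profit is π_i = y_i(198.6 − 4Y) − 24y_i, with Y = y_i + Σ_{j≠i} y_j.
First-order condition: 174.6 − 8y_i − 4Σ_{j≠i} y_j = 0.
In a symmetric equilibrium every fishing fleet chooses the same y, so Σ_{j≠i} y_j = 3y. The condition becomes 174.6 − 20y = 0, giving y = 174.6/20 = 8.73.

8.73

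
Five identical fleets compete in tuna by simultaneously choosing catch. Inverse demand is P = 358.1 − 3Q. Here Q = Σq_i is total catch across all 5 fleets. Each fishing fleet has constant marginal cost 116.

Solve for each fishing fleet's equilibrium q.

A representative fishing fleet's profit is π_i = q_i(358.1 − 3Q) − 116q_i, with Q = q_i + Σ_{j≠i} q_j.
First-order condition: 242.1 − 6q_i − 3Σ_{j≠i} q_j = 0.
In a symmetric equilibrium every fishing fleet chooses the same q, so Σ_{j≠i} q_j = 4q. The condition becomes 242.1 − 18q = 0, giving q = 242.1/18 = 13.45.

13.45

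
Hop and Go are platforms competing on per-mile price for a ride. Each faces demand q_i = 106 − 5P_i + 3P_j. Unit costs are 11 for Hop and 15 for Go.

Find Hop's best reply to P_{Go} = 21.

Hop's profit: π = (P_{Hop} − 11)(106 − 5P_{Hop} + 3P_{Go}).
∂π/∂P_{Hop} = 161 − 10P_{Hop} + 3P_{Go} = 0 ⇒ P_{Hop} = 16.1 + 0.3P_{Go}.
At P_{Go} = 21: P_{Hop} = 16.1 + 0.3·21 = 22.4.

22.4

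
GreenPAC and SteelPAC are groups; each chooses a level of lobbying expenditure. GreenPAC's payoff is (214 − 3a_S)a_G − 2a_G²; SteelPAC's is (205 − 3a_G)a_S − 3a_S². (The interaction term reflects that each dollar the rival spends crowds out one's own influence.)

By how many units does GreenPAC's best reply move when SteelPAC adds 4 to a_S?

Expanding GreenPAC's payoff: 214a_G − 3a_Sa_G − 2a_G².
∂π/∂a_G = 214 − 3a_S − 4a_G = 0, so a_G = 53.5 − 0.75a_S.
The reaction-function slope is −0.75, so a 4-unit rise in a_S moves a_G by −0.75 × 4 = −3. GreenPAC's best response falls — the actions are strategic substitutes.

-3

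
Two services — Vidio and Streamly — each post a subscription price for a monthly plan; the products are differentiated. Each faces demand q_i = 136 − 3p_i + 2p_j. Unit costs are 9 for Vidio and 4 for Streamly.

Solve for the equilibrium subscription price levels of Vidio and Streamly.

39.8125, 37.9375

Vidio's profit: π = (p_{Vidio} − 9)(136 − 3p_{Vidio} + 2p_{Streamly}).
∂π/∂p_{Vidio} = 163 − 6p_{Vidio} + 2p_{Streamly} = 0 ⇒ p_{Vidio} = 163/6 + (1/3)p_{Streamly}.
Similarly p_{Streamly} = 74/3 + (1/3)p_{Vidio}.
Plugging p_{Streamly} into Vidio's best response: p_{Vidio} = 163/6 + (1/3)(74/3 + (1/3)p_{Vidio}) ⇒ (8/9)p_{Vidio} = 637/18, so p_{Vidio} = 39.8125.
Then p_{Streamly} = 74/3 + (1/3)·39.8125 = 37.9375.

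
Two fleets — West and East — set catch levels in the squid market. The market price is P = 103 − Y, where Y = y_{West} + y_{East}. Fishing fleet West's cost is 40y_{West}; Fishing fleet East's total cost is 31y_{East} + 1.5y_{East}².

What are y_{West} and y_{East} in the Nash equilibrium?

Fishing fleet West's profit: π = y_{West}(103 − (y_{West} + y_{East})) − 40y_{West}.
∂π/∂y_{West} = 63 − 2y_{West} − y_{East} = 0, so y_{West} = 31.5 − 0.5y_{East}.
For East: ∂π/∂y_{East} = 72 − 5y_{East} − y_{West} = 0 ⇒ y_{East} = 14.4 − 0.2y_{West}.
Substituting the second reaction function into the first: y_{West} = 31.5 − 0.5(14.4 − 0.2y_{West}), which gives 0.9y_{West} = 24.3 ⇒ y_{West} = 27.
Then y_{East} = 14.4 − 0.2·27 = 9.

27, 9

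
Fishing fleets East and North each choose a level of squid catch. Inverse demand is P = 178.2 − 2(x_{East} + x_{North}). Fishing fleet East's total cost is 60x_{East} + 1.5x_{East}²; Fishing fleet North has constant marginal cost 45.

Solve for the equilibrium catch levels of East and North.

8.6, 29

Fishing fleet East's profit: π = x_{East}(178.2 − 2(x_{East} + x_{North})) − 60x_{East} − 1.5x_{East}².
∂π/∂x_{East} = 118.2 − 7x_{East} − 2x_{North} = 0, so x_{East} = 591/35 − (2/7)x_{North}.
For North: ∂π/∂x_{North} = 133.2 − 4x_{North} − 2x_{East} = 0 ⇒ x_{North} = 33.3 − 0.5x_{East}.
Plugging x_{North} into East's best response: x_{East} = 591/35 − (2/7)(33.3 − 0.5x_{East}) ⇒ (6/7)x_{East} = 258/35, so x_{East} = 8.6.
Then x_{North} = 33.3 − 0.5·8.6 = 29.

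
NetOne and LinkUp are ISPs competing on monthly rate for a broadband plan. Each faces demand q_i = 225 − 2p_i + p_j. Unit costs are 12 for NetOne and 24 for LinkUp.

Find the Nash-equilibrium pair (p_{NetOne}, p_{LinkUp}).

NetOne's profit: π = (p_{NetOne} − 12)(225 − 2p_{NetOne} + p_{LinkUp}).
∂π/∂p_{NetOne} = 249 − 4p_{NetOne} + p_{LinkUp} = 0 ⇒ p_{NetOne} = 62.25 + 0.25p_{LinkUp}.
Similarly p_{LinkUp} = 68.25 + 0.25p_{NetOne}.
Plugging p_{LinkUp} into NetOne's best response: p_{NetOne} = 62.25 + 0.25(68.25 + 0.25p_{NetOne}) ⇒ 0.9375p_{NetOne} = 79.3125, so p_{NetOne} = 84.6.
Then p_{LinkUp} = 68.25 + 0.25·84.6 = 89.4.

84.6, 89.4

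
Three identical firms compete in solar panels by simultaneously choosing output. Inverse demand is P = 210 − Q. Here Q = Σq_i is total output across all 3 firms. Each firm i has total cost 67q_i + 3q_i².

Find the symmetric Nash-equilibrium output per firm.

A representative firm's profit is π_i = q_i(210 − Q) − 67q_i − 3q_i², with Q = q_i + Σ_{j≠i} q_j.
First-order condition: 143 − 8q_i − Σ_{j≠i} q_j = 0.
Imposing symmetry (q_j = q for all j) turns Σ_{j≠i} q_j into 2q, so 143 = 10q and q = 14.3.

14.3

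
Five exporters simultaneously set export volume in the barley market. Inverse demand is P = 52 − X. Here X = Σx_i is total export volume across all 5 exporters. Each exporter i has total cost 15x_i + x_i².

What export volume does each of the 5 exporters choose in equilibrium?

A representative exporter's profit is π_i = x_i(52 − X) − 15x_i − x_i², with X = x_i + Σ_{j≠i} x_j.
First-order condition: 37 − 4x_i − Σ_{j≠i} x_j = 0.
In a symmetric equilibrium every exporter chooses the same x, so Σ_{j≠i} x_j = 4x. The condition becomes 37 − 8x = 0, giving x = 37/8 = 4.625.

4.625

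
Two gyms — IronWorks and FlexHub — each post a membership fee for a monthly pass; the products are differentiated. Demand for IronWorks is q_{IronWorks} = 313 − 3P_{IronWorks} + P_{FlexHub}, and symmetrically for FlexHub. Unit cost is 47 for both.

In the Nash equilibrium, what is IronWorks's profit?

IronWorks's profit: π = (P_{IronWorks} − 47)(313 − 3P_{IronWorks} + P_{FlexHub}).
∂π/∂P_{IronWorks} = 454 − 6P_{IronWorks} + P_{FlexHub} = 0 ⇒ P_{IronWorks} = 227/3 + (1/6)P_{FlexHub}.
Setting P_{IronWorks} = P_{FlexHub} in the reaction function: P_{IronWorks} = 227/3 + (1/6)P_{IronWorks}, so P_{IronWorks} = (227/3) / (5/6) = 90.8.
q_{IronWorks} = 313 − 3·90.8 + 90.8 = 131.4.
Profit = (90.8 − 47)·131.4 = 5755.32.

5755.32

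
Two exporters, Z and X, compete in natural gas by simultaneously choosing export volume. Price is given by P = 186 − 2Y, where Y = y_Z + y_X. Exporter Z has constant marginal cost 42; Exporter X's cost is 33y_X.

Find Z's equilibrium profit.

1012.5

Exporter Z's profit: π = y_Z(186 − 2(y_Z + y_X)) − 42y_Z.
∂π/∂y_Z = 144 − 4y_Z − 2y_X = 0, so y_Z = 36 − 0.5y_X.
By the same steps for X: y_X = 38.25 − 0.5y_Z.
Plugging y_X into Z's best response: y_Z = 36 − 0.5(38.25 − 0.5y_Z) ⇒ 0.75y_Z = 16.875, so y_Z = 22.5.
Then y_X = 38.25 − 0.5·22.5 = 27.
Price P = 186 − 2·49.5 = 87.
Z's profit: (87 − 42)·22.5 = 1012.5.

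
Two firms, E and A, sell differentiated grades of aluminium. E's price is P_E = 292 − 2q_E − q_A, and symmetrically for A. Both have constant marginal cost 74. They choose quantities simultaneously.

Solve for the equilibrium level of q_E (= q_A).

43.6

Firm E's profit: π = q_E(292 − 2q_E − q_A) − 74q_E.
∂π/∂q_E = 218 − 4q_E − q_A = 0 ⇒ q_E = 54.5 − 0.25q_A.
Setting q_E = q_A in the reaction function: q_E = 54.5 − 0.25q_E, so q_E = 54.5 / 1.25 = 43.6.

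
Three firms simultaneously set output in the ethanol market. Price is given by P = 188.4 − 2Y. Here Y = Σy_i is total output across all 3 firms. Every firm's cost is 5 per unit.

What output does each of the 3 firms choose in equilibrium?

A representative firm's profit is π_i = y_i(188.4 − 2Y) − 5y_i, with Y = y_i + Σ_{j≠i} y_j.
First-order condition: 183.4 − 4y_i − 2Σ_{j≠i} y_j = 0.
Imposing symmetry (y_j = y for all j) turns Σ_{j≠i} y_j into 2y, so 183.4 = 8y and y = 22.925.

22.925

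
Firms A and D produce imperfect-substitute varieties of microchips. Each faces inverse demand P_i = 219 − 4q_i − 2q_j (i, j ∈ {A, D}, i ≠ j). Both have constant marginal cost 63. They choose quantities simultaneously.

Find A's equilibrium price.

125.4

Firm A's profit: π = q_A(219 − 4q_A − 2q_D) − 63q_A.
∂π/∂q_A = 156 − 8q_A − 2q_D = 0 ⇒ q_A = 19.5 − 0.25q_D.
The game is symmetric, so in equilibrium q_D = q_A: the reaction function gives 1.25q_A = 19.5, hence q_A = 15.6.
P_A = 219 − 4·15.6 − 2·15.6 = 125.4.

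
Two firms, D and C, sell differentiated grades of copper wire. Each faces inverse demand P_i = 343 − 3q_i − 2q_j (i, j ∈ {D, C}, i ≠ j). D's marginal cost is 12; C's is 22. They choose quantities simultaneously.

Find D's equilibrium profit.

Firm D's profit: π = q_D(343 − 3q_D − 2q_C) − 12q_D.
∂π/∂q_D = 331 − 6q_D − 2q_C = 0 ⇒ q_D = 331/6 − (1/3)q_C.
Similarly q_C = 53.5 − (1/3)q_D.
Substituting the second reaction function into the first: q_D = 331/6 − (1/3)(53.5 − (1/3)q_D), which gives (8/9)q_D = 112/3 ⇒ q_D = 42.
Then q_C = 53.5 − (1/3)·42 = 39.5.
P_D = 343 − 3·42 − 2·39.5 = 138.
Profit = (138 − 12)·42 = 5292.

5292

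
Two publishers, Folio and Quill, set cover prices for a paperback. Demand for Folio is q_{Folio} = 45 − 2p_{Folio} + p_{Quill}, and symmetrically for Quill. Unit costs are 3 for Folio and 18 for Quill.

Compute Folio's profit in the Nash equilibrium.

Folio's profit: π = (p_{Folio} − 3)(45 − 2p_{Folio} + p_{Quill}).
∂π/∂p_{Folio} = 51 − 4p_{Folio} + p_{Quill} = 0 ⇒ p_{Folio} = 12.75 + 0.25p_{Quill}.
Similarly p_{Quill} = 20.25 + 0.25p_{Folio}.
Substituting the second reaction function into the first: p_{Folio} = 12.75 + 0.25(20.25 + 0.25p_{Folio}), which gives 0.9375p_{Folio} = 17.8125 ⇒ p_{Folio} = 19.
Then p_{Quill} = 20.25 + 0.25·19 = 25.
q_{Folio} = 45 − 2·19 + 25 = 32.
Profit = (19 − 3)·32 = 512.

512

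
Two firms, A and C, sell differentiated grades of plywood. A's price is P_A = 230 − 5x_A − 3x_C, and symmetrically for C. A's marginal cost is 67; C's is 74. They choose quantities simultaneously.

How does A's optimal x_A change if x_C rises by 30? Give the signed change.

Firm A's profit: π = x_A(230 − 5x_A − 3x_C) − 67x_A.
∂π/∂x_A = 163 − 10x_A − 3x_C = 0 ⇒ x_A = 16.3 − 0.3x_C.
The reaction-function slope is −0.3, so a 30-unit rise in x_C moves x_A by −0.3 × 30 = −9. A's best response falls — the actions are strategic substitutes.

-9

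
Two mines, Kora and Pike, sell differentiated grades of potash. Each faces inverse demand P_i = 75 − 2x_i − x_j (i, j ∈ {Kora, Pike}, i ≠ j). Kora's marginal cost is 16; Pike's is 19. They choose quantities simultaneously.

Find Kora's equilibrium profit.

288

Mine Kora's profit: π = x_{Kora}(75 − 2x_{Kora} − x_{Pike}) − 16x_{Kora}.
∂π/∂x_{Kora} = 59 − 4x_{Kora} − x_{Pike} = 0 ⇒ x_{Kora} = 14.75 − 0.25x_{Pike}.
Similarly x_{Pike} = 14 − 0.25x_{Kora}.
Plugging x_{Pike} into Kora's best response: x_{Kora} = 14.75 − 0.25(14 − 0.25x_{Kora}) ⇒ 0.9375x_{Kora} = 11.25, so x_{Kora} = 12.
Then x_{Pike} = 14 − 0.25·12 = 11.
P_{Kora} = 75 − 2·12 − 11 = 40.
Profit = (40 − 16)·12 = 288.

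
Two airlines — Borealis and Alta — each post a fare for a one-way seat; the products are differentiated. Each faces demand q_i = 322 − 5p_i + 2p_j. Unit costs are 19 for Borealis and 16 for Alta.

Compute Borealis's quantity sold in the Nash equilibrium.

Borealis's profit: π = (p_{Borealis} − 19)(322 − 5p_{Borealis} + 2p_{Alta}).
∂π/∂p_{Borealis} = 417 − 10p_{Borealis} + 2p_{Alta} = 0 ⇒ p_{Borealis} = 41.7 + 0.2p_{Alta}.
Similarly p_{Alta} = 40.2 + 0.2p_{Borealis}.
Plugging p_{Alta} into Borealis's best response: p_{Borealis} = 41.7 + 0.2(40.2 + 0.2p_{Borealis}) ⇒ 0.96p_{Borealis} = 49.74, so p_{Borealis} = 51.8125.
Then p_{Alta} = 40.2 + 0.2·51.8125 = 50.5625.
q_{Borealis} = 322 − 5·51.8125 + 2·50.5625 = 164.0625.

164.0625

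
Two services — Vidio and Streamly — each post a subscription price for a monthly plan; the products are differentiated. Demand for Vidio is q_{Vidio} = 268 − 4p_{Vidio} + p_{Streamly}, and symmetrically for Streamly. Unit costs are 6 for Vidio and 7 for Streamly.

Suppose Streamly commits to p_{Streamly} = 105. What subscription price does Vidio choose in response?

Vidio's profit: π = (p_{Vidio} − 6)(268 − 4p_{Vidio} + p_{Streamly}).
∂π/∂p_{Vidio} = 292 − 8p_{Vidio} + p_{Streamly} = 0 ⇒ p_{Vidio} = 36.5 + 0.125p_{Streamly}.
At p_{Streamly} = 105: p_{Vidio} = 36.5 + 0.125·105 = 49.625.

49.625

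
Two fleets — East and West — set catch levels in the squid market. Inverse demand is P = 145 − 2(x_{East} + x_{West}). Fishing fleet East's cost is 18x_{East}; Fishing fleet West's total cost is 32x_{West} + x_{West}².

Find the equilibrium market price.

71.6

Fishing fleet East's profit: π = x_{East}(145 − 2(x_{East} + x_{West})) − 18x_{East}.
∂π/∂x_{East} = 127 − 4x_{East} − 2x_{West} = 0, so x_{East} = 31.75 − 0.5x_{West}.
For West: ∂π/∂x_{West} = 113 − 6x_{West} − 2x_{East} = 0 ⇒ x_{West} = 113/6 − (1/3)x_{East}.
Solving the two reaction functions simultaneously: (1 − (−0.5)(−1/3))x_{East} = 31.75 − 0.5·(113/6), so (5/6)x_{East} = 67/3 and x_{East} = 26.8.
Then x_{West} = 113/6 − (1/3)·26.8 = 9.9.
Equilibrium price: P = 145 − 2·36.7 = 71.6.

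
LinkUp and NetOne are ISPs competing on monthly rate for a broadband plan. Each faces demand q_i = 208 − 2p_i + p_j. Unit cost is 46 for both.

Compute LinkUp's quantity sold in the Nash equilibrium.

108

LinkUp's profit: π = (p_{LinkUp} − 46)(208 − 2p_{LinkUp} + p_{NetOne}).
∂π/∂p_{LinkUp} = 300 − 4p_{LinkUp} + p_{NetOne} = 0 ⇒ p_{LinkUp} = 75 + 0.25p_{NetOne}.
Setting p_{LinkUp} = p_{NetOne} in the reaction function: p_{LinkUp} = 75 + 0.25p_{LinkUp}, so p_{LinkUp} = 75 / 0.75 = 100.
q_{LinkUp} = 208 − 2·100 + 100 = 108.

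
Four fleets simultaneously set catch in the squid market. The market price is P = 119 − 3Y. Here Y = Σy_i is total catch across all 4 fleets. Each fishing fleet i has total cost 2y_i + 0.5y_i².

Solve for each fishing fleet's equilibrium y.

A representative fishing fleet's profit is π_i = y_i(119 − 3Y) − 2y_i − 0.5y_i², with Y = y_i + Σ_{j≠i} y_j.
First-order condition: 117 − 7y_i − 3Σ_{j≠i} y_j = 0.
Imposing symmetry (y_j = y for all j) turns Σ_{j≠i} y_j into 3y, so 117 = 16y and y = 7.3125.

7.3125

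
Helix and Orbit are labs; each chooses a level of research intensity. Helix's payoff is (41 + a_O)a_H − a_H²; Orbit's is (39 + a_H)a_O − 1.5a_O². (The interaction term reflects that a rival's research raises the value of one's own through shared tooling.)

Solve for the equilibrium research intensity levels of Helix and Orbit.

32.4, 23.8

Expanding Helix's payoff: 41a_H + a_Oa_H − a_H².
∂π/∂a_H = 41 + a_O − 2a_H = 0, so a_H = 20.5 + 0.5a_O.
Likewise for Orbit: a_O = 13 + (1/3)a_H.
Substituting the second reaction function into the first: a_H = 20.5 + 0.5(13 + (1/3)a_H), which gives (5/6)a_H = 27 ⇒ a_H = 32.4.
Then a_O = 13 + (1/3)·32.4 = 23.8.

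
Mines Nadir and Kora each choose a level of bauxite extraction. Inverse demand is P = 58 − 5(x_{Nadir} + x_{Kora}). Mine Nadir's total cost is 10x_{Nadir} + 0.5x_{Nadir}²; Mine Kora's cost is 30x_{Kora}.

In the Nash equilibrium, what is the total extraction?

4.8

Mine Nadir's profit: π = x_{Nadir}(58 − 5(x_{Nadir} + x_{Kora})) − 10x_{Nadir} − 0.5x_{Nadir}².
∂π/∂x_{Nadir} = 48 − 11x_{Nadir} − 5x_{Kora} = 0, so x_{Nadir} = 48/11 − (5/11)x_{Kora}.
For Kora: ∂π/∂x_{Kora} = 28 − 10x_{Kora} − 5x_{Nadir} = 0 ⇒ x_{Kora} = 2.8 − 0.5x_{Nadir}.
Substituting the second reaction function into the first: x_{Nadir} = 48/11 − (5/11)(2.8 − 0.5x_{Nadir}), which gives (17/22)x_{Nadir} = 34/11 ⇒ x_{Nadir} = 4.
Then x_{Kora} = 2.8 − 0.5·4 = 0.8.
Total extraction: 4 + 0.8 = 4.8.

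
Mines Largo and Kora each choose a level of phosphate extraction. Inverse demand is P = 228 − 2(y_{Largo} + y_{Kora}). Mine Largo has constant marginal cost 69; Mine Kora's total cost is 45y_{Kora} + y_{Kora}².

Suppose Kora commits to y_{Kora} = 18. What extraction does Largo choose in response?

Mine Largo's profit: π = y_{Largo}(228 − 2(y_{Largo} + y_{Kora})) − 69y_{Largo}.
∂π/∂y_{Largo} = 159 − 4y_{Largo} − 2y_{Kora} = 0, so y_{Largo} = 39.75 − 0.5y_{Kora}.
At y_{Kora} = 18: y_{Largo} = 39.75 − 0.5·18 = 30.75.

30.75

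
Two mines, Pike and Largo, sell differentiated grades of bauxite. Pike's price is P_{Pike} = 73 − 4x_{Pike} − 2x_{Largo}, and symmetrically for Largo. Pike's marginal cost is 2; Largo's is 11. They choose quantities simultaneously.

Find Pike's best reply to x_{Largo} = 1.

Mine Pike's profit: π = x_{Pike}(73 − 4x_{Pike} − 2x_{Largo}) − 2x_{Pike}.
∂π/∂x_{Pike} = 71 − 8x_{Pike} − 2x_{Largo} = 0 ⇒ x_{Pike} = 8.875 − 0.25x_{Largo}.
At x_{Largo} = 1: x_{Pike} = 8.875 − 0.25·1 = 8.625.

8.625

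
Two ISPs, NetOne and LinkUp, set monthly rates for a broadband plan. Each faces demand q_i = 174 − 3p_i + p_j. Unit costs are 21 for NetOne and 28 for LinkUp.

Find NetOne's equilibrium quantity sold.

81

NetOne's profit: π = (p_{NetOne} − 21)(174 − 3p_{NetOne} + p_{LinkUp}).
∂π/∂p_{NetOne} = 237 − 6p_{NetOne} + p_{LinkUp} = 0 ⇒ p_{NetOne} = 39.5 + (1/6)p_{LinkUp}.
Similarly p_{LinkUp} = 43 + (1/6)p_{NetOne}.
Solving the two reaction functions simultaneously: (1 − (1/6)(1/6))p_{NetOne} = 39.5 + (1/6)·43, so (35/36)p_{NetOne} = 140/3 and p_{NetOne} = 48.
Then p_{LinkUp} = 43 + (1/6)·48 = 51.
q_{NetOne} = 174 − 3·48 + 51 = 81.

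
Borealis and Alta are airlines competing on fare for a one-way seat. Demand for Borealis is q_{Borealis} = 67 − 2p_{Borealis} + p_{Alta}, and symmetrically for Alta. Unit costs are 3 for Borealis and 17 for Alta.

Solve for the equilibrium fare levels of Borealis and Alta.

26.2, 31.8

Borealis's profit: π = (p_{Borealis} − 3)(67 − 2p_{Borealis} + p_{Alta}).
∂π/∂p_{Borealis} = 73 − 4p_{Borealis} + p_{Alta} = 0 ⇒ p_{Borealis} = 18.25 + 0.25p_{Alta}.
Similarly p_{Alta} = 25.25 + 0.25p_{Borealis}.
Plugging p_{Alta} into Borealis's best response: p_{Borealis} = 18.25 + 0.25(25.25 + 0.25p_{Borealis}) ⇒ 0.9375p_{Borealis} = 24.5625, so p_{Borealis} = 26.2.
Then p_{Alta} = 25.25 + 0.25·26.2 = 31.8.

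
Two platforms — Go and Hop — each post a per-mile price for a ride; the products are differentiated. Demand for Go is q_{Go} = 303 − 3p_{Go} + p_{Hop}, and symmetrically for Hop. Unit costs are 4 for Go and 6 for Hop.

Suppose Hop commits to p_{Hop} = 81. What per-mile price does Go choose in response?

Go's profit: π = (p_{Go} − 4)(303 − 3p_{Go} + p_{Hop}).
∂π/∂p_{Go} = 315 − 6p_{Go} + p_{Hop} = 0 ⇒ p_{Go} = 52.5 + (1/6)p_{Hop}.
At p_{Hop} = 81: p_{Go} = 52.5 + (1/6)·81 = 66.

66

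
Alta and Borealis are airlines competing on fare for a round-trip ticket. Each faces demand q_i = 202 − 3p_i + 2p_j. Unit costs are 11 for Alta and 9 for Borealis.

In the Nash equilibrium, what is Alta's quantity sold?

142.125

Alta's profit: π = (p_{Alta} − 11)(202 − 3p_{Alta} + 2p_{Borealis}).
∂π/∂p_{Alta} = 235 − 6p_{Alta} + 2p_{Borealis} = 0 ⇒ p_{Alta} = 235/6 + (1/3)p_{Borealis}.
Similarly p_{Borealis} = 229/6 + (1/3)p_{Alta}.
Substituting the second reaction function into the first: p_{Alta} = 235/6 + (1/3)(229/6 + (1/3)p_{Alta}), which gives (8/9)p_{Alta} = 467/9 ⇒ p_{Alta} = 58.375.
Then p_{Borealis} = 229/6 + (1/3)·58.375 = 57.625.
q_{Alta} = 202 − 3·58.375 + 2·57.625 = 142.125.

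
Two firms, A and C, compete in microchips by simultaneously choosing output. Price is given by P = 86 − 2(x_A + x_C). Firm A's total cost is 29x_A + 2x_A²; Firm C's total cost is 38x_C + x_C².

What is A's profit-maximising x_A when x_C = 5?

5.875

Firm A's profit: π = x_A(86 − 2(x_A + x_C)) − 29x_A − 2x_A².
∂π/∂x_A = 57 − 8x_A − 2x_C = 0, so x_A = 7.125 − 0.25x_C.
At x_C = 5: x_A = 7.125 − 0.25·5 = 5.875.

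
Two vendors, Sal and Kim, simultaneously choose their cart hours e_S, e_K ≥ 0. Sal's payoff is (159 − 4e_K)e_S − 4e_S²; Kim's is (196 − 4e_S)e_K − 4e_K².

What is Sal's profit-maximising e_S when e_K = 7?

Expanding Sal's payoff: 159e_S − 4e_Ke_S − 4e_S².
∂π/∂e_S = 159 − 4e_K − 8e_S = 0, so e_S = 19.875 − 0.5e_K.
At e_K = 7: e_S = 19.875 − 0.5·7 = 16.375.

16.375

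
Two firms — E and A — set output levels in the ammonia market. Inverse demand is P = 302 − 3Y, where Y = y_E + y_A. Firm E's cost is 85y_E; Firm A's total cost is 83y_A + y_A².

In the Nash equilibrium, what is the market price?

168

Firm E's profit: π = y_E(302 − 3(y_E + y_A)) − 85y_E.
∂π/∂y_E = 217 − 6y_E − 3y_A = 0, so y_E = 217/6 − 0.5y_A.
For A: ∂π/∂y_A = 219 − 8y_A − 3y_E = 0 ⇒ y_A = 27.375 − 0.375y_E.
Substituting the second reaction function into the first: y_E = 217/6 − 0.5(27.375 − 0.375y_E), which gives 0.8125y_E = 1079/48 ⇒ y_E = 83/3.
Then y_A = 27.375 − 0.375·(83/3) = 17.
Equilibrium price: P = 302 − 3·(134/3) = 168.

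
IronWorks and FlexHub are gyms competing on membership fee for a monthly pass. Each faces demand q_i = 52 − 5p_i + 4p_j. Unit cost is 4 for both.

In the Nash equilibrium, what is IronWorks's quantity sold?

40

IronWorks's profit: π = (p_{IronWorks} − 4)(52 − 5p_{IronWorks} + 4p_{FlexHub}).
∂π/∂p_{IronWorks} = 72 − 10p_{IronWorks} + 4p_{FlexHub} = 0 ⇒ p_{IronWorks} = 7.2 + 0.4p_{FlexHub}.
Setting p_{IronWorks} = p_{FlexHub} in the reaction function: p_{IronWorks} = 7.2 + 0.4p_{IronWorks}, so p_{IronWorks} = 7.2 / 0.6 = 12.
q_{IronWorks} = 52 − 5·12 + 4·12 = 40.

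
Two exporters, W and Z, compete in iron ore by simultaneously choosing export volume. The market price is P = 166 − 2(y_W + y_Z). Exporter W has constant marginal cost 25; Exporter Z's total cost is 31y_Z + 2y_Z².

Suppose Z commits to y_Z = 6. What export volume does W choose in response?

Exporter W's profit: π = y_W(166 − 2(y_W + y_Z)) − 25y_W.
∂π/∂y_W = 141 − 4y_W − 2y_Z = 0, so y_W = 35.25 − 0.5y_Z.
At y_Z = 6: y_W = 35.25 − 0.5·6 = 32.25.

32.25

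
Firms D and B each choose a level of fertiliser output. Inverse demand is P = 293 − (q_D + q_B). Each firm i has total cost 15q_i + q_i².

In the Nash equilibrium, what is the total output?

111.2

Firm D's profit: π = q_D(293 − (q_D + q_B)) − 15q_D − q_D².
∂π/∂q_D = 278 − 4q_D − q_B = 0, so q_D = 69.5 − 0.25q_B.
By symmetry q_B = q_D; substituting into the reaction function, 1.25q_D = 69.5 and q_D = 55.6.
Total output: 55.6 + 55.6 = 111.2.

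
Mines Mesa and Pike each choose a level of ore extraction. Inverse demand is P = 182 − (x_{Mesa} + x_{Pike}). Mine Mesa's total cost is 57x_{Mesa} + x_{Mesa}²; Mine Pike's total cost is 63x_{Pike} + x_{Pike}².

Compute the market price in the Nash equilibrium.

Mine Mesa's profit: π = x_{Mesa}(182 − (x_{Mesa} + x_{Pike})) − 57x_{Mesa} − x_{Mesa}².
∂π/∂x_{Mesa} = 125 − 4x_{Mesa} − x_{Pike} = 0, so x_{Mesa} = 31.25 − 0.25x_{Pike}.
By the same steps for Pike: x_{Pike} = 29.75 − 0.25x_{Mesa}.
Solving the two reaction functions simultaneously: (1 − (−0.25)(−0.25))x_{Mesa} = 31.25 − 0.25·29.75, so 0.9375x_{Mesa} = 23.8125 and x_{Mesa} = 25.4.
Then x_{Pike} = 29.75 − 0.25·25.4 = 23.4.
Equilibrium price: P = 182 − 48.8 = 133.2.

133.2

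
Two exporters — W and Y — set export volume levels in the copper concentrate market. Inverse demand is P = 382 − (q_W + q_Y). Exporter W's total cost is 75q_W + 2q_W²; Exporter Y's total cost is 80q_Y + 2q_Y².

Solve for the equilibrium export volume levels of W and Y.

44, 43

Exporter W's profit: π = q_W(382 − (q_W + q_Y)) − 75q_W − 2q_W².
∂π/∂q_W = 307 − 6q_W − q_Y = 0, so q_W = 307/6 − (1/6)q_Y.
By the same steps for Y: q_Y = 151/3 − (1/6)q_W.
Substituting the second reaction function into the first: q_W = 307/6 − (1/6)(151/3 − (1/6)q_W), which gives (35/36)q_W = 385/9 ⇒ q_W = 44.
Then q_Y = 151/3 − (1/6)·44 = 43.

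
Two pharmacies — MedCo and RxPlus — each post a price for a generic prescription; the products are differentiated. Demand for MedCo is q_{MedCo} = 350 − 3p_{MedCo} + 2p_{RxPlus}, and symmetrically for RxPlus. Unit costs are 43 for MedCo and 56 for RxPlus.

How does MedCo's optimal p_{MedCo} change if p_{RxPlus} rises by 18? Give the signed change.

6

MedCo's profit: π = (p_{MedCo} − 43)(350 − 3p_{MedCo} + 2p_{RxPlus}).
∂π/∂p_{MedCo} = 479 − 6p_{MedCo} + 2p_{RxPlus} = 0 ⇒ p_{MedCo} = 479/6 + (1/3)p_{RxPlus}.
The reaction-function slope is 1/3, so an 18-unit rise in p_{RxPlus} moves p_{MedCo} by 1/3 × 18 = 6. MedCo's best response rises — the actions are strategic complements.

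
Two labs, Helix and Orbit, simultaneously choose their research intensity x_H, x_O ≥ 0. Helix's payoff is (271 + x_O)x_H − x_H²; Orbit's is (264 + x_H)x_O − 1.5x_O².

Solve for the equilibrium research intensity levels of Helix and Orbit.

Expanding Helix's payoff: 271x_H + x_Ox_H − x_H².
∂π/∂x_H = 271 + x_O − 2x_H = 0, so x_H = 135.5 + 0.5x_O.
Likewise for Orbit: x_O = 88 + (1/3)x_H.
Plugging x_O into Helix's best response: x_H = 135.5 + 0.5(88 + (1/3)x_H) ⇒ (5/6)x_H = 179.5, so x_H = 215.4.
Then x_O = 88 + (1/3)·215.4 = 159.8.

215.4, 159.8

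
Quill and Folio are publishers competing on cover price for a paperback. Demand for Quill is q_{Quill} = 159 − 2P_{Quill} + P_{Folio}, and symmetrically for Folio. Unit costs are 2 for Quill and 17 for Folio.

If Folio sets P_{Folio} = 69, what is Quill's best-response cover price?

58

Quill's profit: π = (P_{Quill} − 2)(159 − 2P_{Quill} + P_{Folio}).
∂π/∂P_{Quill} = 163 − 4P_{Quill} + P_{Folio} = 0 ⇒ P_{Quill} = 40.75 + 0.25P_{Folio}.
At P_{Folio} = 69: P_{Quill} = 40.75 + 0.25·69 = 58.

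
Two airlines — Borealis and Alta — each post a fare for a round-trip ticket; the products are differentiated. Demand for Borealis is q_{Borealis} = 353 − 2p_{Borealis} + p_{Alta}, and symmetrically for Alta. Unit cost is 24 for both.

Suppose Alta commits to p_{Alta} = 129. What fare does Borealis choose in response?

Borealis's profit: π = (p_{Borealis} − 24)(353 − 2p_{Borealis} + p_{Alta}).
∂π/∂p_{Borealis} = 401 − 4p_{Borealis} + p_{Alta} = 0 ⇒ p_{Borealis} = 100.25 + 0.25p_{Alta}.
At p_{Alta} = 129: p_{Borealis} = 100.25 + 0.25·129 = 132.5.

132.5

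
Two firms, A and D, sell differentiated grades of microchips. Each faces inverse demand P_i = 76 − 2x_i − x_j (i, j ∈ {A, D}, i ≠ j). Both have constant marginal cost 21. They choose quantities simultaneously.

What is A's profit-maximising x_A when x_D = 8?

Firm A's profit: π = x_A(76 − 2x_A − x_D) − 21x_A.
∂π/∂x_A = 55 − 4x_A − x_D = 0 ⇒ x_A = 13.75 − 0.25x_D.
At x_D = 8: x_A = 13.75 − 0.25·8 = 11.75.

11.75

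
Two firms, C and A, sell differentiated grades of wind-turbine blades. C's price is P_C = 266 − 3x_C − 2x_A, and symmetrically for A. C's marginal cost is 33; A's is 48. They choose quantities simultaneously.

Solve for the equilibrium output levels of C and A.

Firm C's profit: π = x_C(266 − 3x_C − 2x_A) − 33x_C.
∂π/∂x_C = 233 − 6x_C − 2x_A = 0 ⇒ x_C = 233/6 − (1/3)x_A.
Similarly x_A = 109/3 − (1/3)x_C.
Solving the two reaction functions simultaneously: (1 − (−1/3)(−1/3))x_C = 233/6 − (1/3)·(109/3), so (8/9)x_C = 481/18 and x_C = 30.0625.
Then x_A = 109/3 − (1/3)·30.0625 = 26.3125.

30.0625, 26.3125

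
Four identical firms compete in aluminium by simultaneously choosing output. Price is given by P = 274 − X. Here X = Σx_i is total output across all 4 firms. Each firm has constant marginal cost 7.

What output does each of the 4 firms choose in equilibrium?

A representative firm's profit is π_i = x_i(274 − X) − 7x_i, with X = x_i + Σ_{j≠i} x_j.
First-order condition: 267 − 2x_i − Σ_{j≠i} x_j = 0.
In a symmetric equilibrium every firm chooses the same x, so Σ_{j≠i} x_j = 3x. The condition becomes 267 − 5x = 0, giving x = 267/5 = 53.4.

53.4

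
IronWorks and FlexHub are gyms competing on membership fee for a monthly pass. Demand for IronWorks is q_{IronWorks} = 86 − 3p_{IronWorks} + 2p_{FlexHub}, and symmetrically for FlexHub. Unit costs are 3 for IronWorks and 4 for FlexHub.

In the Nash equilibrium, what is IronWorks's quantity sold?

62.8125

IronWorks's profit: π = (p_{IronWorks} − 3)(86 − 3p_{IronWorks} + 2p_{FlexHub}).
∂π/∂p_{IronWorks} = 95 − 6p_{IronWorks} + 2p_{FlexHub} = 0 ⇒ p_{IronWorks} = 95/6 + (1/3)p_{FlexHub}.
Similarly p_{FlexHub} = 49/3 + (1/3)p_{IronWorks}.
Solving the two reaction functions simultaneously: (1 − (1/3)(1/3))p_{IronWorks} = 95/6 + (1/3)·(49/3), so (8/9)p_{IronWorks} = 383/18 and p_{IronWorks} = 23.9375.
Then p_{FlexHub} = 49/3 + (1/3)·23.9375 = 24.3125.
q_{IronWorks} = 86 − 3·23.9375 + 2·24.3125 = 62.8125.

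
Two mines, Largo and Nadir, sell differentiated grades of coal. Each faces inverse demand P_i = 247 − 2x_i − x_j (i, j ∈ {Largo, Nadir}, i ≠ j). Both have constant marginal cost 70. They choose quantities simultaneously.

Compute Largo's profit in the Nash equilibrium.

2506.32

Mine Largo's profit: π = x_{Largo}(247 − 2x_{Largo} − x_{Nadir}) − 70x_{Largo}.
∂π/∂x_{Largo} = 177 − 4x_{Largo} − x_{Nadir} = 0 ⇒ x_{Largo} = 44.25 − 0.25x_{Nadir}.
Setting x_{Largo} = x_{Nadir} in the reaction function: x_{Largo} = 44.25 − 0.25x_{Largo}, so x_{Largo} = 44.25 / 1.25 = 35.4.
P_{Largo} = 247 − 2·35.4 − 35.4 = 140.8.
Profit = (140.8 − 70)·35.4 = 2506.32.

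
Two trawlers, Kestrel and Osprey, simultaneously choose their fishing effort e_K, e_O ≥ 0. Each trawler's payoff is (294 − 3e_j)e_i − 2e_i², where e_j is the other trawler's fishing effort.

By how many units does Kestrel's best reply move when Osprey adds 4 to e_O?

-3

Kestrel's payoff is (294 − 3e_O)e_K − 2e_K².
∂π/∂e_K = 294 − 3e_O − 4e_K = 0, so e_K = 73.5 − 0.75e_O.
The reaction-function slope is −0.75, so a 4-unit rise in e_O moves e_K by −0.75 × 4 = −3. Kestrel's best response falls — the actions are strategic substitutes.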